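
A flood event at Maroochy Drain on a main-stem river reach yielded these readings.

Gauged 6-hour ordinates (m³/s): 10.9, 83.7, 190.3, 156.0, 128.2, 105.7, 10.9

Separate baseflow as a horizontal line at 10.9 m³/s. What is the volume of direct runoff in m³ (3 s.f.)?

Direct-runoff ordinates (Q − Q_b): 0.0, 72.8, 179.4, 145.1, 117.3, 94.8, 0.0 m³/s.
ΣQ_DR = 609.4 m³/s.
With Δt = 6 h = 21600 s, V = ΣQ_DR · Δt = 609.4 × 21600 = 1.32 × 10^7 m³.

V ≈ 1.32 × 10^7 m³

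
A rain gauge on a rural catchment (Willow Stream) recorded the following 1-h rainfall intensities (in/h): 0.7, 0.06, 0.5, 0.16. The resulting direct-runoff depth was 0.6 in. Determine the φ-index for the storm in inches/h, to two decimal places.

Only the 2 blocks with intensity above φ contribute runoff: 0.7, 0.5 in/h.
Σ(I−φ)·Δt = d  ⇒  (0.7+0.5 − 2φ)·1 = 0.6
φ = (1.200 − 0.6/1) / 2 = 0.30 in/h.

φ ≈ 0.30 in/h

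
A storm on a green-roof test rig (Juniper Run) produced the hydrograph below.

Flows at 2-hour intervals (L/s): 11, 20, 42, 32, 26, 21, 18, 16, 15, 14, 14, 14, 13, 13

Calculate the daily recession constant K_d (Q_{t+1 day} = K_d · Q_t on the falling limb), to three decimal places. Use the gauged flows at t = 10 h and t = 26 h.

K_d ≈ 0.487

Between t = 10 h and t = 26 h the flow falls from 21 to 13 L/s over 8×2 h = 16 h.
Per-interval ratio K = (13/21)^(1/8) = 0.9418; K_d = K^(24/2) = 0.487.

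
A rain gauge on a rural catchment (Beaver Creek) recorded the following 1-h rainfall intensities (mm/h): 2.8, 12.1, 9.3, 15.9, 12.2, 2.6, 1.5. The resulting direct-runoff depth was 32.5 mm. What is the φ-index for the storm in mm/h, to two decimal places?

φ ≈ 4.25 mm/h

Only the 4 blocks with intensity above φ contribute runoff: 12.1, 9.3, 15.9, 12.2 mm/h.
Σ(I−φ)·Δt = d  ⇒  (12.1+9.3+15.9+12.2 − 4φ)·1 = 32.5
φ = (49.50 − 32.5/1) / 4 = 4.25 mm/h.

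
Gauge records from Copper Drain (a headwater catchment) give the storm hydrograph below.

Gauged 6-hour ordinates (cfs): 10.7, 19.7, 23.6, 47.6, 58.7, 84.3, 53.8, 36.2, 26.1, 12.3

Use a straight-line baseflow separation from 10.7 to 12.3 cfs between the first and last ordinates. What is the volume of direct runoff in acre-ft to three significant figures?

Direct-runoff ordinates (Q − Q_b): 0.00, 8.82, 12.54, 36.37, 47.29, 72.71, 42.03, 24.26, 13.98, 0.00 cfs.
ΣQ_DR = 258.0 cfs.
With Δt = 6 h = 21600 s, V = ΣQ_DR · Δt = 258.0 × 21600 = 5.57 × 10^6 ft³ = 128 acre-ft.

V ≈ 128 acre-ft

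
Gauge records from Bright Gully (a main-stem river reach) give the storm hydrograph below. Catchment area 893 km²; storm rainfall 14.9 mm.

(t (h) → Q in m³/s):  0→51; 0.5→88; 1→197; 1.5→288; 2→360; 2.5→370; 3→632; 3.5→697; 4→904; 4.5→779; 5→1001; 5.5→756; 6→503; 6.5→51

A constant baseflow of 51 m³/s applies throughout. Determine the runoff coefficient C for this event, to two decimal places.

C ≈ 0.81

ΣQ_DR = 5963 m³/s; V = ΣQ_DR·Δt = 1.073 × 10^7 m³.
Runoff depth d = V / A = 12.02 mm.
C = d / P = 12.02 / 14.9 = 0.81.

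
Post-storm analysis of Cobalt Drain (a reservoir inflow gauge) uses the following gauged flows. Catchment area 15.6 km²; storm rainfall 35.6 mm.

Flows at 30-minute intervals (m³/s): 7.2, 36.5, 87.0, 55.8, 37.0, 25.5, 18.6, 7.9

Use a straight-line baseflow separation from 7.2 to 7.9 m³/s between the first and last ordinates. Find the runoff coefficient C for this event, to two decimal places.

C ≈ 0.70

ΣQ_DR = 215.1 m³/s; V = ΣQ_DR·Δt = 3.872 × 10^5 m³.
Runoff depth d = V / A = 24.82 mm.
C = d / P = 24.82 / 35.6 = 0.70.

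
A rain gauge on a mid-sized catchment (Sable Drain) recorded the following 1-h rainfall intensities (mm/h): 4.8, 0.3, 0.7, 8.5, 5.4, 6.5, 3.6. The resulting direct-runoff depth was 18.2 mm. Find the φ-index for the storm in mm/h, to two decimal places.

Only the 5 blocks with intensity above φ contribute runoff: 4.8, 8.5, 5.4, 6.5, 3.6 mm/h.
Σ(I−φ)·Δt = d  ⇒  (4.8+8.5+5.4+6.5+3.6 − 5φ)·1 = 18.2
φ = (28.80 − 18.2/1) / 5 = 2.12 mm/h.

φ ≈ 2.12 mm/h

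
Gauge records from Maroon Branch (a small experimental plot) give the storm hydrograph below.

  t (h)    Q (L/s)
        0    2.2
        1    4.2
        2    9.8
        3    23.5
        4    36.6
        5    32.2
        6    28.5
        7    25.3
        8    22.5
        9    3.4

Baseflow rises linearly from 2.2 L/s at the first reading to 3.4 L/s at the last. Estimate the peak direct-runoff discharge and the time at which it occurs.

Subtracting baseflow gives direct-runoff ordinates: 0.00, 1.87, 7.33, 20.90, 33.87, 29.33, 25.50, 22.17, 19.23, 0.00 L/s.
The maximum is 33.87 L/s, occurring at the reading for t = 4 h.

Q_p = 33.87 L/s at t = 4 h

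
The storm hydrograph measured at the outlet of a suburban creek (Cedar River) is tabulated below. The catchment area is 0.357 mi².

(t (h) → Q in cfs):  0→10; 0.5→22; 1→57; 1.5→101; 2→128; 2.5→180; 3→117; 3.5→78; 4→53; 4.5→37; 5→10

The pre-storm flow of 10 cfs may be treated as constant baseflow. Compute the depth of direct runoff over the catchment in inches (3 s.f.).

Direct runoff: 0.0, 12.0, 47.0, 91.0, 118.0, 170.0, 107.0, 68.0, 43.0, 27.0, 0.0 cfs; ΣQ_DR = 683.0 cfs.
V = ΣQ_DR · Δt = 683.0 × 1800 s = 1.229 × 10^6 ft³.
Over A = 0.357 mi², depth = V / A = 1.48 in.

d ≈ 1.48 in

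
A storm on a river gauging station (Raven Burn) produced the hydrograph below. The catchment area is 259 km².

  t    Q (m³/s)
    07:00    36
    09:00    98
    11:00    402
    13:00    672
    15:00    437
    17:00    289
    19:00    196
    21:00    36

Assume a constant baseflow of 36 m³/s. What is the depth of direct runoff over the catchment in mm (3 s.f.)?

d ≈ 52.2 mm

Direct runoff: 0.0, 62.0, 366.0, 636.0, 401.0, 253.0, 160.0, 0.0 m³/s; ΣQ_DR = 1878 m³/s.
V = ΣQ_DR · Δt = 1878 × 7200 s = 1.352 × 10^7 m³.
Over A = 259 km², depth = V / A = 52.2 mm.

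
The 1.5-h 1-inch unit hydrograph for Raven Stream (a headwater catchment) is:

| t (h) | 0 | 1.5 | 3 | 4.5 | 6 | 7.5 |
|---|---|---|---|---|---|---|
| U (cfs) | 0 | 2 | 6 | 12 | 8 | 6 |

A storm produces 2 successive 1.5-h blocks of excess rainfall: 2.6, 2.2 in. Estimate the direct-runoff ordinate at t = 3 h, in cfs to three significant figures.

By discrete convolution, Q_j = Σ (P_i / 1 in) · U_{j−i}.
At t = 3 h (j=2): Q = (2.6/1)·6 + (2.2/1)·2 = 20.0 cfs.

Q ≈ 20.0 cfs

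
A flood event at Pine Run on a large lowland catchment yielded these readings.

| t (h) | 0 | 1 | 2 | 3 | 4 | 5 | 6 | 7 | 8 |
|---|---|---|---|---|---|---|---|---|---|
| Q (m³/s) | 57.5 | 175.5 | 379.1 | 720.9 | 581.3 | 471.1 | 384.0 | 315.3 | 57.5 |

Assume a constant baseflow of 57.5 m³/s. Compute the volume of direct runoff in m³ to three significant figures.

V ≈ 9.45 × 10^6 m³

Direct-runoff ordinates (Q − Q_b): 0.0, 118.0, 321.6, 663.4, 523.8, 413.6, 326.5, 257.8, 0.0 m³/s.
ΣQ_DR = 2625 m³/s.
With Δt = 1 h = 3600 s, V = ΣQ_DR · Δt = 2625 × 3600 = 9.45 × 10^6 m³.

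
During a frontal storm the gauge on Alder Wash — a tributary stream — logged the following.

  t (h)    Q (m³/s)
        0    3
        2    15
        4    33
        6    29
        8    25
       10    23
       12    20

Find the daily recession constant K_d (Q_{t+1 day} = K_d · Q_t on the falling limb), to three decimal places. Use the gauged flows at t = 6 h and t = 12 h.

K_d ≈ 0.226

Between t = 6 h and t = 12 h the flow falls from 29 to 20 m³/s over 3×2 h = 6 h.
Per-interval ratio K = (20/29)^(1/3) = 0.8835; K_d = K^(24/2) = 0.226.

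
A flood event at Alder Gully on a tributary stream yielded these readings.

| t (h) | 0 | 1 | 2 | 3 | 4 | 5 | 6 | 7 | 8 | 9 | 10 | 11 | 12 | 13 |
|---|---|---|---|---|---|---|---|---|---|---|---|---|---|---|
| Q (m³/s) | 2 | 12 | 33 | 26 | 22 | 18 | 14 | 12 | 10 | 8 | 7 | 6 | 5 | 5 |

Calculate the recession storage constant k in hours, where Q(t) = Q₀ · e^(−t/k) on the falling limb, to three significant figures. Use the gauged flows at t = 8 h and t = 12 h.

k ≈ 5.77 h

On the falling limb, Q drops from 10 to 5 m³/s between t = 8 h and t = 12 h (Δt = 4 h).
k = −Δt / ln(Q₂/Q₁) = −4 / ln(5/10) = 5.77 h.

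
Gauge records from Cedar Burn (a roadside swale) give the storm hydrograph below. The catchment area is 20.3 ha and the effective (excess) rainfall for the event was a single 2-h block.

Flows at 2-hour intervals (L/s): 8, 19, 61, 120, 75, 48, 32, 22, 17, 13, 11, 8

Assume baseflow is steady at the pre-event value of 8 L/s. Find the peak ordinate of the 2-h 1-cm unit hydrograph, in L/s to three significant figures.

Direct runoff: 0.0, 11.0, 53.0, 112.0, 67.0, 40.0, 24.0, 14.0, 9.0, 5.0, 3.0, 0.0 L/s; ΣQ_DR = 338.0 L/s, peak = 112.0 L/s.
Runoff depth d = ΣQ_DR·Δt / A = 338.0 × 7200 / (20.3 ha) = 11.99 mm.
The 1-cm UH is the DRH scaled by (10 mm)/d, so U_p = 112.0 × 10/11.99 = 93.4 L/s.

U_p ≈ 93.4 L/s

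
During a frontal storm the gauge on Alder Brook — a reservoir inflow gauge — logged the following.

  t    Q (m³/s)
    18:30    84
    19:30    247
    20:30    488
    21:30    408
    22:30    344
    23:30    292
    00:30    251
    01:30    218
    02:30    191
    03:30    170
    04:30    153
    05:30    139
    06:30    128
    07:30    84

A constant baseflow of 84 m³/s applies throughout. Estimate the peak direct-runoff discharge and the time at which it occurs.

Q_p = 404.0 m³/s at t = 20:30

Subtracting baseflow gives direct-runoff ordinates: 0.0, 163.0, 404.0, 324.0, 260.0, 208.0, 167.0, 134.0, 107.0, 86.0, 69.0, 55.0, 44.0, 0.0 m³/s.
The maximum is 404.0 m³/s, occurring at the reading for t = 20:30.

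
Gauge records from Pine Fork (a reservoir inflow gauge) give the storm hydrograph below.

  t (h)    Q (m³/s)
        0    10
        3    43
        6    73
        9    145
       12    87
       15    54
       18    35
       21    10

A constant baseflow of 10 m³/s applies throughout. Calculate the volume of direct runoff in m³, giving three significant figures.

Direct-runoff ordinates (Q − Q_b): 0.0, 33.0, 63.0, 135.0, 77.0, 44.0, 25.0, 0.0 m³/s.
ΣQ_DR = 377.0 m³/s.
With Δt = 3 h = 10800 s, V = ΣQ_DR · Δt = 377.0 × 10800 = 4.07 × 10^6 m³.

V ≈ 4.07 × 10^6 m³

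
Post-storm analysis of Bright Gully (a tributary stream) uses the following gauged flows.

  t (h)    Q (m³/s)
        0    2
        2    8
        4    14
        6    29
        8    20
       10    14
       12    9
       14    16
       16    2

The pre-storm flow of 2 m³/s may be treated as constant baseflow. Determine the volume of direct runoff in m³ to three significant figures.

Direct-runoff ordinates (Q − Q_b): 0.0, 6.0, 12.0, 27.0, 18.0, 12.0, 7.0, 14.0, 0.0 m³/s.
ΣQ_DR = 96.00 m³/s.
With Δt = 2 h = 7200 s, V = ΣQ_DR · Δt = 96.00 × 7200 = 6.91 × 10^5 m³.

V ≈ 6.91 × 10^5 m³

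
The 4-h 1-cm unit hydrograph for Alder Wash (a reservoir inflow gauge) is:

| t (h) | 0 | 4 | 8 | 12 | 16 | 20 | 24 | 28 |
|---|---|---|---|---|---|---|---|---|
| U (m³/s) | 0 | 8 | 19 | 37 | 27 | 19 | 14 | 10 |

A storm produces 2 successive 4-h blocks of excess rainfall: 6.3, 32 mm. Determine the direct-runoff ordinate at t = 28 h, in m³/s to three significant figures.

By discrete convolution, Q_j = Σ (P_i / 10 mm) · U_{j−i}.
At t = 28 h (j=7): Q = (6.3/10)·10 + (32/10)·14 = 51.1 m³/s.

Q ≈ 51.1 m³/s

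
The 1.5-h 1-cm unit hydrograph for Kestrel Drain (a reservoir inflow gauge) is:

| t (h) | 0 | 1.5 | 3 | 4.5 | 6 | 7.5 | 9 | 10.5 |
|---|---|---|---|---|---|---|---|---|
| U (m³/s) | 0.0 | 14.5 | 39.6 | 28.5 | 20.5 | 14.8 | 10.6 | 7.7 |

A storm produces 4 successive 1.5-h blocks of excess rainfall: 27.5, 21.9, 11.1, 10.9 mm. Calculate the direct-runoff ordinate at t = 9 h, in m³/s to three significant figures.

By discrete convolution, Q_j = Σ (P_i / 10 mm) · U_{j−i}.
At t = 9 h (j=6): Q = (27.5/10)·10.6 + (21.9/10)·14.8 + (11.1/10)·20.5 + (10.9/10)·28.5 = 115 m³/s.

Q ≈ 115 m³/s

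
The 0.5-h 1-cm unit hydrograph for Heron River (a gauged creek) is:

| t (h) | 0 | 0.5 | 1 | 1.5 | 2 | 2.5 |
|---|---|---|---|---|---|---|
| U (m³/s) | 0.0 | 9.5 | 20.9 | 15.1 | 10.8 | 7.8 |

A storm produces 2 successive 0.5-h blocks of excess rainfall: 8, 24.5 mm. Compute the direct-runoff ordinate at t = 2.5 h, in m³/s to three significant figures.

Q ≈ 32.7 m³/s

By discrete convolution, Q_j = Σ (P_i / 10 mm) · U_{j−i}.
At t = 2.5 h (j=5): Q = (8/10)·7.8 + (24.5/10)·10.8 = 32.7 m³/s.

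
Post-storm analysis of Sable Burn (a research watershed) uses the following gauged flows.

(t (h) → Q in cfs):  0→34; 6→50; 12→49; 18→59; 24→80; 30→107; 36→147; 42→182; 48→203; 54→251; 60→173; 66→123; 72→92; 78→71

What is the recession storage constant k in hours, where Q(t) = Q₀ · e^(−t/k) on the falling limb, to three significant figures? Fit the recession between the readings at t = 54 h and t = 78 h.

On the falling limb, Q drops from 251 to 71 cfs between t = 54 h and t = 78 h (Δt = 24 h).
k = −Δt / ln(Q₂/Q₁) = −24 / ln(71/251) = 19.0 h.

k ≈ 19.0 h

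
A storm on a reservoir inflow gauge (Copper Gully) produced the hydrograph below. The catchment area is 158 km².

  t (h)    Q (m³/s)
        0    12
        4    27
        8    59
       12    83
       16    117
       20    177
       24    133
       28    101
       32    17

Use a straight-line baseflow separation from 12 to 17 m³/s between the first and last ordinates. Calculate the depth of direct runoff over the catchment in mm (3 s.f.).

Direct runoff: 0.00, 14.38, 45.75, 69.12, 102.50, 161.88, 117.25, 84.62, 0.00 m³/s; ΣQ_DR = 595.5 m³/s.
V = ΣQ_DR · Δt = 595.5 × 14400 s = 8.575 × 10^6 m³.
Over A = 158 km², depth = V / A = 54.3 mm.

d ≈ 54.3 mm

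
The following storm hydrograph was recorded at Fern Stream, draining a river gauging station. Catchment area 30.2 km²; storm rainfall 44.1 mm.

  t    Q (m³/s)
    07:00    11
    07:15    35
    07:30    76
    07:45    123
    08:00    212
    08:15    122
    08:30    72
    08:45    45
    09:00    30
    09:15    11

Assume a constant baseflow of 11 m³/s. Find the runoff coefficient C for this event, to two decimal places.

C ≈ 0.42

ΣQ_DR = 627.0 m³/s; V = ΣQ_DR·Δt = 5.643 × 10^5 m³.
Runoff depth d = V / A = 18.69 mm.
C = d / P = 18.69 / 44.1 = 0.42.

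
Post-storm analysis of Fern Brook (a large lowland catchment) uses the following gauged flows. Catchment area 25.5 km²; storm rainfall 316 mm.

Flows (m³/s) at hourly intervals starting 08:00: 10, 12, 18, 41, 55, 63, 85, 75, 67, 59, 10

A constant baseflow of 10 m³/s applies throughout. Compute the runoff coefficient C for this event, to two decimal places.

ΣQ_DR = 385.0 m³/s; V = ΣQ_DR·Δt = 1.386 × 10^6 m³.
Runoff depth d = V / A = 54.35 mm.
C = d / P = 54.35 / 316 = 0.17.

C ≈ 0.17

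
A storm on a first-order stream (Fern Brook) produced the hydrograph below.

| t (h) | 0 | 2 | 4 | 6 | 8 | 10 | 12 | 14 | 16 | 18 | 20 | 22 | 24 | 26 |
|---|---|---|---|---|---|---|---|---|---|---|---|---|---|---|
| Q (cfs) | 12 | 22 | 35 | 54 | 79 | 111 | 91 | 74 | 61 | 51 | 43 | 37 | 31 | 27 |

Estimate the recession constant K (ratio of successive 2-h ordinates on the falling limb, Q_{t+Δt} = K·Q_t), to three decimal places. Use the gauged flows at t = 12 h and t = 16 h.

Using the recession-limb readings at t = 12 h and t = 16 h: Q falls from 91 to 61 cfs over 2 intervals.
K = (Q₂/Q₁)^(1/2) = (61/91)^(1/2) = 0.819.

K ≈ 0.819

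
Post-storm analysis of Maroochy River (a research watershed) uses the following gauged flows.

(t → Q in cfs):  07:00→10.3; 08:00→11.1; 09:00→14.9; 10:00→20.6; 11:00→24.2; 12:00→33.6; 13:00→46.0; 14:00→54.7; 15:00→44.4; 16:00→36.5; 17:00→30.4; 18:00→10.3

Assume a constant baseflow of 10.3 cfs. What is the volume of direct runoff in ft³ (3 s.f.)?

Direct-runoff ordinates (Q − Q_b): 0.0, 0.8, 4.6, 10.3, 13.9, 23.3, 35.7, 44.4, 34.1, 26.2, 20.1, 0.0 cfs.
ΣQ_DR = 213.4 cfs.
With Δt = 1 h = 3600 s, V = ΣQ_DR · Δt = 213.4 × 3600 = 7.68 × 10^5 ft³.

V ≈ 7.68 × 10^5 ft³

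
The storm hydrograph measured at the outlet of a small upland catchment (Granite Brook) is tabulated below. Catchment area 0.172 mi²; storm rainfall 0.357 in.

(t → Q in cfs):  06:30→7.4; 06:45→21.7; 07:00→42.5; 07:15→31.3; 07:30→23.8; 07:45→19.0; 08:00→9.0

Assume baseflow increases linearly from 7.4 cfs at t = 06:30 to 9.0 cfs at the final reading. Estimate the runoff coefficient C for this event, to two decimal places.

C ≈ 0.61

ΣQ_DR = 97.30 cfs; V = ΣQ_DR·Δt = 87570 ft³.
Runoff depth d = V / A = 0.2191 in.
C = d / P = 0.2191 / 0.357 = 0.61.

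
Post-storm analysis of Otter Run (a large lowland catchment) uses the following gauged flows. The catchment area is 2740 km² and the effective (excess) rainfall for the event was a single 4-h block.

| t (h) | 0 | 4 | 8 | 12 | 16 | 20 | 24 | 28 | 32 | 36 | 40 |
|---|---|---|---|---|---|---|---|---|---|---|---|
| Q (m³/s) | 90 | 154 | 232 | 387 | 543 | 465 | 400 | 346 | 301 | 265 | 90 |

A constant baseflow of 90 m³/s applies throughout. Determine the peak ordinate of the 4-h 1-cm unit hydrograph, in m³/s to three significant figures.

Direct runoff: 0.0, 64.0, 142.0, 297.0, 453.0, 375.0, 310.0, 256.0, 211.0, 175.0, 0.0 m³/s; ΣQ_DR = 2283 m³/s, peak = 453.0 m³/s.
Runoff depth d = ΣQ_DR·Δt / A = 2283 × 14400 / (2740 km²) = 12.00 mm.
The 1-cm UH is the DRH scaled by (10 mm)/d, so U_p = 453.0 × 10/12.00 = 378 m³/s.

U_p ≈ 378 m³/s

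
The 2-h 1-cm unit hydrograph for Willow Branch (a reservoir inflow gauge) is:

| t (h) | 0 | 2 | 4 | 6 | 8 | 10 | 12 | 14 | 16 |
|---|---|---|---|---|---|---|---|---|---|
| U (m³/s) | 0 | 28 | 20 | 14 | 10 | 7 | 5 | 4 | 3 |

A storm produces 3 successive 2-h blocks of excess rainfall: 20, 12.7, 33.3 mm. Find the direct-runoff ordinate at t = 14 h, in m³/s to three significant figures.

Q ≈ 37.7 m³/s

By discrete convolution, Q_j = Σ (P_i / 10 mm) · U_{j−i}.
At t = 14 h (j=7): Q = (20/10)·4 + (12.7/10)·5 + (33.3/10)·7 = 37.7 m³/s.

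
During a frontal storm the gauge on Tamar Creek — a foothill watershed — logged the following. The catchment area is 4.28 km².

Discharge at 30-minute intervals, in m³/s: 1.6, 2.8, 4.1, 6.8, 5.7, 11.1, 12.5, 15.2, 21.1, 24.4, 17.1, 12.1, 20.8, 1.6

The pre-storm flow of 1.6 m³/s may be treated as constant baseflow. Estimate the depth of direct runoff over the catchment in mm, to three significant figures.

Direct runoff: 0.0, 1.2, 2.5, 5.2, 4.1, 9.5, 10.9, 13.6, 19.5, 22.8, 15.5, 10.5, 19.2, 0.0 m³/s; ΣQ_DR = 134.5 m³/s.
V = ΣQ_DR · Δt = 134.5 × 1800 s = 2.421 × 10^5 m³.
Over A = 4.28 km², depth = V / A = 56.6 mm.

d ≈ 56.6 mm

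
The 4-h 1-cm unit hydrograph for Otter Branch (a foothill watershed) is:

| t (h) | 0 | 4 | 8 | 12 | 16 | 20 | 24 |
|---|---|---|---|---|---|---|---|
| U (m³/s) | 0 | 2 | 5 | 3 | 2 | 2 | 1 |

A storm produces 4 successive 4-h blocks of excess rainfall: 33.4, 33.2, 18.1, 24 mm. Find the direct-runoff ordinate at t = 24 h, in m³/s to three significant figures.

Q ≈ 20.8 m³/s

By discrete convolution, Q_j = Σ (P_i / 10 mm) · U_{j−i}.
At t = 24 h (j=6): Q = (33.4/10)·1 + (33.2/10)·2 + (18.1/10)·2 + (24/10)·3 = 20.8 m³/s.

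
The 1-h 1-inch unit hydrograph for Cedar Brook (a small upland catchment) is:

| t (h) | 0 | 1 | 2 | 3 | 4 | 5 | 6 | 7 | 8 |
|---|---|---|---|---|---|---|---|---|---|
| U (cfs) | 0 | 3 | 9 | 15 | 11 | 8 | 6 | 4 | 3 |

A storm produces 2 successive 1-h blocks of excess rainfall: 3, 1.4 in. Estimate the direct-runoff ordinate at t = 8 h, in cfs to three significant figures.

Q ≈ 14.6 cfs

By discrete convolution, Q_j = Σ (P_i / 1 in) · U_{j−i}.
At t = 8 h (j=8): Q = (3/1)·3 + (1.4/1)·4 = 14.6 cfs.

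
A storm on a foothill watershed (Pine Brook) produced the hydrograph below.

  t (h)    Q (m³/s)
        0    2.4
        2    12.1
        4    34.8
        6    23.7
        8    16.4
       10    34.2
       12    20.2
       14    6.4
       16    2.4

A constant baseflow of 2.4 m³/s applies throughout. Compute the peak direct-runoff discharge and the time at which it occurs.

Q_p = 32.4 m³/s at t = 4 h

Subtracting baseflow gives direct-runoff ordinates: 0.0, 9.7, 32.4, 21.3, 14.0, 31.8, 17.8, 4.0, 0.0 m³/s.
The maximum is 32.4 m³/s, occurring at the reading for t = 4 h.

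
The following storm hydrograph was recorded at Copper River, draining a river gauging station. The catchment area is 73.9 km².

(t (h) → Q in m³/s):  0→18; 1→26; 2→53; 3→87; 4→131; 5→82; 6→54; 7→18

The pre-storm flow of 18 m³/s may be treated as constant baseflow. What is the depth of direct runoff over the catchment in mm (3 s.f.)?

Direct runoff: 0.0, 8.0, 35.0, 69.0, 113.0, 64.0, 36.0, 0.0 m³/s; ΣQ_DR = 325.0 m³/s.
V = ΣQ_DR · Δt = 325.0 × 3600 s = 1.170 × 10^6 m³.
Over A = 73.9 km², depth = V / A = 15.8 mm.

d ≈ 15.8 mm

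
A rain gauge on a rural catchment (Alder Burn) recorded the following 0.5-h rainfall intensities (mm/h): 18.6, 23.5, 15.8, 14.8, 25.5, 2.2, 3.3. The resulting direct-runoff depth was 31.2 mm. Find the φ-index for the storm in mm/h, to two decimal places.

Only the 5 blocks with intensity above φ contribute runoff: 18.6, 23.5, 15.8, 14.8, 25.5 mm/h.
Σ(I−φ)·Δt = d  ⇒  (18.6+23.5+15.8+14.8+25.5 − 5φ)·0.5 = 31.2
φ = (98.20 − 31.2/0.5) / 5 = 7.16 mm/h.

φ ≈ 7.16 mm/h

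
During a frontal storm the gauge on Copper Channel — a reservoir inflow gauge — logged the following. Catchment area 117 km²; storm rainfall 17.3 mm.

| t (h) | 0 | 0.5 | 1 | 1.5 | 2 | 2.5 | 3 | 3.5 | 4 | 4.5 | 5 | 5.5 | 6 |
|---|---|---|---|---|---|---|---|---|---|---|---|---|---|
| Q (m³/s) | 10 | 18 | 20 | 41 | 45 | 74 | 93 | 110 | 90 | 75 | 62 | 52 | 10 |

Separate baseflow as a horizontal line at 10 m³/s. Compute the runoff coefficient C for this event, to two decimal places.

C ≈ 0.51

ΣQ_DR = 570.0 m³/s; V = ΣQ_DR·Δt = 1.026 × 10^6 m³.
Runoff depth d = V / A = 8.769 mm.
C = d / P = 8.769 / 17.3 = 0.51.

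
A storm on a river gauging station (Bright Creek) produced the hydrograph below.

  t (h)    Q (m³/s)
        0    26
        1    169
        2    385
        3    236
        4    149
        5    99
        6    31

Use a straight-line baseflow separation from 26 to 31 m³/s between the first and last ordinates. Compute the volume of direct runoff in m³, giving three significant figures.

Direct-runoff ordinates (Q − Q_b): 0.00, 142.17, 357.33, 207.50, 119.67, 68.83, 0.00 m³/s.
ΣQ_DR = 895.5 m³/s.
With Δt = 1 h = 3600 s, V = ΣQ_DR · Δt = 895.5 × 3600 = 3.22 × 10^6 m³.

V ≈ 3.22 × 10^6 m³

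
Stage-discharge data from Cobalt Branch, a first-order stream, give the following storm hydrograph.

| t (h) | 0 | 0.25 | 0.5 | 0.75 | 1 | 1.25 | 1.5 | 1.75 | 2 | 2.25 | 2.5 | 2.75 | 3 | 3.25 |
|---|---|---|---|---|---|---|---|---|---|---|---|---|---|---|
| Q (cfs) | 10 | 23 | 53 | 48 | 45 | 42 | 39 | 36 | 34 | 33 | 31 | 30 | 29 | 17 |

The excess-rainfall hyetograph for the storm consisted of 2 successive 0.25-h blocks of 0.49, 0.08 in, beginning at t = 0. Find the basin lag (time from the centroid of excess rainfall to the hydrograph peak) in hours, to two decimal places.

t_L ≈ 0.34 h

Centroid of excess rainfall: t_c = Σ P_i·t̄_i / ΣP_i = 0.1601 h (block centres at 0.125, 0.375 h).
Hydrograph peak occurs at t = 0.5 h, so basin lag t_L = 0.5 − 0.1601 = 0.34 h.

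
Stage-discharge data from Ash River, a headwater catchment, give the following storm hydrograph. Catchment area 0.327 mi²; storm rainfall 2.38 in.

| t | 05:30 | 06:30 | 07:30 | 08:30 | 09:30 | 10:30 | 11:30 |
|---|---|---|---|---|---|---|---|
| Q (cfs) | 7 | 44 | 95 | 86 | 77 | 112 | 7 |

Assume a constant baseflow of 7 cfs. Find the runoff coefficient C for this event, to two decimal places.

C ≈ 0.75

ΣQ_DR = 379.0 cfs; V = ΣQ_DR·Δt = 1.364 × 10^6 ft³.
Runoff depth d = V / A = 1.796 in.
C = d / P = 1.796 / 2.38 = 0.75.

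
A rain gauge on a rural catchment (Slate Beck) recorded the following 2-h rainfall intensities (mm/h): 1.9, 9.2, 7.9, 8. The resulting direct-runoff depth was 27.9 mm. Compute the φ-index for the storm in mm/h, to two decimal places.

Only the 3 blocks with intensity above φ contribute runoff: 9.2, 7.9, 8 mm/h.
Σ(I−φ)·Δt = d  ⇒  (9.2+7.9+8 − 3φ)·2 = 27.9
φ = (25.10 − 27.9/2) / 3 = 3.72 mm/h.

φ ≈ 3.72 mm/h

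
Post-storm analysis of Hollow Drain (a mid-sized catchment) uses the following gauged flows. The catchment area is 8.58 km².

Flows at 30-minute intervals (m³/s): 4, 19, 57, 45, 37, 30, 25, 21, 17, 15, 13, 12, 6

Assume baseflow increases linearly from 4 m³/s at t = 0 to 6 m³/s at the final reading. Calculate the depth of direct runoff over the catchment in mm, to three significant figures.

d ≈ 49.5 mm

Direct runoff: 0.00, 14.83, 52.67, 40.50, 32.33, 25.17, 20.00, 15.83, 11.67, 9.50, 7.33, 6.17, 0.00 m³/s; ΣQ_DR = 236.0 m³/s.
V = ΣQ_DR · Δt = 236.0 × 1800 s = 4.248 × 10^5 m³.
Over A = 8.58 km², depth = V / A = 49.5 mm.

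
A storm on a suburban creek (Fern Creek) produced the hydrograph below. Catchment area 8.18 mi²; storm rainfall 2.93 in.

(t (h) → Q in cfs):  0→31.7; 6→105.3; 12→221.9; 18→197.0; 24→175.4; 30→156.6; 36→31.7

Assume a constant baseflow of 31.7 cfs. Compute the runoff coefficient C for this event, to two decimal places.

C ≈ 0.27

ΣQ_DR = 697.7 cfs; V = ΣQ_DR·Δt = 1.507 × 10^7 ft³.
Runoff depth d = V / A = 0.7930 in.
C = d / P = 0.7930 / 2.93 = 0.27.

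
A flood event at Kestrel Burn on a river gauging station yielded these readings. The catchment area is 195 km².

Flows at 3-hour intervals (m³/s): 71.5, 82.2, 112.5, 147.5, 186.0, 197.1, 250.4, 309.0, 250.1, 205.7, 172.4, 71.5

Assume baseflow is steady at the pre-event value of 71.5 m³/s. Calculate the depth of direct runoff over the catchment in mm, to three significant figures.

Direct runoff: 0.0, 10.7, 41.0, 76.0, 114.5, 125.6, 178.9, 237.5, 178.6, 134.2, 100.9, 0.0 m³/s; ΣQ_DR = 1198 m³/s.
V = ΣQ_DR · Δt = 1198 × 10800 s = 1.294 × 10^7 m³.
Over A = 195 km², depth = V / A = 66.3 mm.

d ≈ 66.3 mm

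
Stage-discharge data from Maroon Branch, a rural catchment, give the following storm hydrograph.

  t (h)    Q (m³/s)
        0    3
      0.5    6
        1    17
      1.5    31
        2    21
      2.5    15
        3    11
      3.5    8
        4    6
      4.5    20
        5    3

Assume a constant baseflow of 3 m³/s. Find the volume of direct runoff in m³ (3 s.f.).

Direct-runoff ordinates (Q − Q_b): 0.0, 3.0, 14.0, 28.0, 18.0, 12.0, 8.0, 5.0, 3.0, 17.0, 0.0 m³/s.
ΣQ_DR = 108.0 m³/s.
With Δt = 0.5 h = 1800 s, V = ΣQ_DR · Δt = 108.0 × 1800 = 1.94 × 10^5 m³.

V ≈ 1.94 × 10^5 m³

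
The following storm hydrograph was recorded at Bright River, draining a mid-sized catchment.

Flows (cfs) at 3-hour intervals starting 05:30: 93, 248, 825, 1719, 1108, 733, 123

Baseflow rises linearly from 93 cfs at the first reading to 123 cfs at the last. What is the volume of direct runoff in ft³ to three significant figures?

V ≈ 4.42 × 10^7 ft³

Direct-runoff ordinates (Q − Q_b): 0.00, 150.00, 722.00, 1611.00, 995.00, 615.00, 0.00 cfs.
ΣQ_DR = 4093 cfs.
With Δt = 3 h = 10800 s, V = ΣQ_DR · Δt = 4093 × 10800 = 4.42 × 10^7 ft³.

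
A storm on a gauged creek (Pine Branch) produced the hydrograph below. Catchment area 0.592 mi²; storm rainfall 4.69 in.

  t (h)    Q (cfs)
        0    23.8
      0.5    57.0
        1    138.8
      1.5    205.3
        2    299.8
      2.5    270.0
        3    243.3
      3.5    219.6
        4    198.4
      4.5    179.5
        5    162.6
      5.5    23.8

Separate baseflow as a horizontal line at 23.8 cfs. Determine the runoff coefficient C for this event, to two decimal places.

C ≈ 0.48

ΣQ_DR = 1736 cfs; V = ΣQ_DR·Δt = 3.125 × 10^6 ft³.
Runoff depth d = V / A = 2.272 in.
C = d / P = 2.272 / 4.69 = 0.48.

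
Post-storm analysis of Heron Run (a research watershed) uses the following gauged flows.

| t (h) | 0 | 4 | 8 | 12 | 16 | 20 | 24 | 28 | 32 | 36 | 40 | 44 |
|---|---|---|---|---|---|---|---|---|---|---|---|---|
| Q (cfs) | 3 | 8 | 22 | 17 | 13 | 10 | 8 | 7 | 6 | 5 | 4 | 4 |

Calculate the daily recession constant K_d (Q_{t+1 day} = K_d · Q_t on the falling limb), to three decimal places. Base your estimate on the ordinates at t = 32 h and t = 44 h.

Between t = 32 h and t = 44 h the flow falls from 6 to 4 cfs over 3×4 h = 12 h.
Per-interval ratio K = (4/6)^(1/3) = 0.8736; K_d = K^(24/4) = 0.444.

K_d ≈ 0.444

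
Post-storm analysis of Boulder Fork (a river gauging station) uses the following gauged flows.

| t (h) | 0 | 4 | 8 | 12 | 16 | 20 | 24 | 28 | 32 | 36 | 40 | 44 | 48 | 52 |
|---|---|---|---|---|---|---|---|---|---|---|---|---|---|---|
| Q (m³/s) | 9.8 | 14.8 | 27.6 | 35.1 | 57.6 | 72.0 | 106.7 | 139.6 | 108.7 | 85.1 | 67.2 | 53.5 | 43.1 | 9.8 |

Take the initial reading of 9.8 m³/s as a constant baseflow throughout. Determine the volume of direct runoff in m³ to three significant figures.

V ≈ 9.98 × 10^6 m³

Direct-runoff ordinates (Q − Q_b): 0.0, 5.0, 17.8, 25.3, 47.8, 62.2, 96.9, 129.8, 98.9, 75.3, 57.4, 43.7, 33.3, 0.0 m³/s.
ΣQ_DR = 693.4 m³/s.
With Δt = 4 h = 14400 s, V = ΣQ_DR · Δt = 693.4 × 14400 = 9.98 × 10^6 m³.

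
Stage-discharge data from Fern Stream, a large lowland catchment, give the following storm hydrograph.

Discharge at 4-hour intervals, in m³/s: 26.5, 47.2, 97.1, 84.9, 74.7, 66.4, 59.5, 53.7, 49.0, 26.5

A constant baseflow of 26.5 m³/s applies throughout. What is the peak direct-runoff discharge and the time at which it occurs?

Q_p = 70.6 m³/s at t = 8 h

Subtracting baseflow gives direct-runoff ordinates: 0.0, 20.7, 70.6, 58.4, 48.2, 39.9, 33.0, 27.2, 22.5, 0.0 m³/s.
The maximum is 70.6 m³/s, occurring at the reading for t = 8 h.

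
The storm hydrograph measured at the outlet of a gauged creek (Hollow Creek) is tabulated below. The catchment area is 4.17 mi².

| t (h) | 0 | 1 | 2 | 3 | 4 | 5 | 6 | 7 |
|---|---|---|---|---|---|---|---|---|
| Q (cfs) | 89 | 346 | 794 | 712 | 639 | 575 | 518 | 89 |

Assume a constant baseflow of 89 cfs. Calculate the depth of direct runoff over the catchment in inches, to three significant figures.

d ≈ 1.13 in

Direct runoff: 0.0, 257.0, 705.0, 623.0, 550.0, 486.0, 429.0, 0.0 cfs; ΣQ_DR = 3050 cfs.
V = ΣQ_DR · Δt = 3050 × 3600 s = 1.098 × 10^7 ft³.
Over A = 4.17 mi², depth = V / A = 1.13 in.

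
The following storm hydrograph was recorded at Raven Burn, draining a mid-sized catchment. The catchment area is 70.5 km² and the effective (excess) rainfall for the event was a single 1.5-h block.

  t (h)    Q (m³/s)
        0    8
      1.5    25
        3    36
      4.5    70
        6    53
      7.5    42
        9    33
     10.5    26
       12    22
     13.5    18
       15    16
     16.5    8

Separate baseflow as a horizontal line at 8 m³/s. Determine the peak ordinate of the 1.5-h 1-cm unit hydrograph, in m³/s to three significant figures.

Direct runoff: 0.0, 17.0, 28.0, 62.0, 45.0, 34.0, 25.0, 18.0, 14.0, 10.0, 8.0, 0.0 m³/s; ΣQ_DR = 261.0 m³/s, peak = 62.0 m³/s.
Runoff depth d = ΣQ_DR·Δt / A = 261.0 × 5400 / (70.5 km²) = 19.99 mm.
The 1-cm UH is the DRH scaled by (10 mm)/d, so U_p = 62.0 × 10/19.99 = 31.0 m³/s.

U_p ≈ 31.0 m³/s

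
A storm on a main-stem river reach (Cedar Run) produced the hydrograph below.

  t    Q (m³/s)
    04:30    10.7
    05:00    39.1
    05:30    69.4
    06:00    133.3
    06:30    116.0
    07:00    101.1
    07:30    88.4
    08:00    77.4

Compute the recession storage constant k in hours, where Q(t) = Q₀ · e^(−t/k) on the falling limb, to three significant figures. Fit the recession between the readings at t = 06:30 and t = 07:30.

On the falling limb, Q drops from 116.0 to 88.4 m³/s between t = 06:30 and t = 07:30 (Δt = 1 h).
k = −Δt / ln(Q₂/Q₁) = −1 / ln(88.4/116.0) = 3.68 h.

k ≈ 3.68 h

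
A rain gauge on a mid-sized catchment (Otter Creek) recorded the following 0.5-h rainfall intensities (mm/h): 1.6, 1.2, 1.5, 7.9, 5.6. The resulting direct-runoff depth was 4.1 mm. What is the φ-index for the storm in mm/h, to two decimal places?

φ ≈ 2.65 mm/h

Only the 2 blocks with intensity above φ contribute runoff: 7.9, 5.6 mm/h.
Σ(I−φ)·Δt = d  ⇒  (7.9+5.6 − 2φ)·0.5 = 4.1
φ = (13.50 − 4.1/0.5) / 2 = 2.65 mm/h.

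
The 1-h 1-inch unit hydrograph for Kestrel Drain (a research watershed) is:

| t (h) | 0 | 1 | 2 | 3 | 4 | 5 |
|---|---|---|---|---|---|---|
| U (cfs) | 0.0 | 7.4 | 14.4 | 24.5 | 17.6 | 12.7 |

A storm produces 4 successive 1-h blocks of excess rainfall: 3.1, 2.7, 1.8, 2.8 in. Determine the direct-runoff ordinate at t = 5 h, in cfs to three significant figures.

By discrete convolution, Q_j = Σ (P_i / 1 in) · U_{j−i}.
At t = 5 h (j=5): Q = (3.1/1)·12.7 + (2.7/1)·17.6 + (1.8/1)·24.5 + (2.8/1)·14.4 = 171 cfs.

Q ≈ 171 cfs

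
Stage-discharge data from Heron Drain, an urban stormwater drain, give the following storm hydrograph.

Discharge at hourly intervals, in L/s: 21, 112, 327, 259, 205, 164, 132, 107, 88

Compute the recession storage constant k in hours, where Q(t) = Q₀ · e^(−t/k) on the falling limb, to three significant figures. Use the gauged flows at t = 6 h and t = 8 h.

On the falling limb, Q drops from 132 to 88 L/s between t = 6 h and t = 8 h (Δt = 2 h).
k = −Δt / ln(Q₂/Q₁) = −2 / ln(88/132) = 4.93 h.

k ≈ 4.93 h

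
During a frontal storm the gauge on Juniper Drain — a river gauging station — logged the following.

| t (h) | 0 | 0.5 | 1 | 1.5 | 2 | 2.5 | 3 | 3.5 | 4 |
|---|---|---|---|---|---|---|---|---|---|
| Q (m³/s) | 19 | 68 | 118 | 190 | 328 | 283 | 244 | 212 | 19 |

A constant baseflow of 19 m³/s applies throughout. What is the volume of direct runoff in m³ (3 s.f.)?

Direct-runoff ordinates (Q − Q_b): 0.0, 49.0, 99.0, 171.0, 309.0, 264.0, 225.0, 193.0, 0.0 m³/s.
ΣQ_DR = 1310 m³/s.
With Δt = 0.5 h = 1800 s, V = ΣQ_DR · Δt = 1310 × 1800 = 2.36 × 10^6 m³.

V ≈ 2.36 × 10^6 m³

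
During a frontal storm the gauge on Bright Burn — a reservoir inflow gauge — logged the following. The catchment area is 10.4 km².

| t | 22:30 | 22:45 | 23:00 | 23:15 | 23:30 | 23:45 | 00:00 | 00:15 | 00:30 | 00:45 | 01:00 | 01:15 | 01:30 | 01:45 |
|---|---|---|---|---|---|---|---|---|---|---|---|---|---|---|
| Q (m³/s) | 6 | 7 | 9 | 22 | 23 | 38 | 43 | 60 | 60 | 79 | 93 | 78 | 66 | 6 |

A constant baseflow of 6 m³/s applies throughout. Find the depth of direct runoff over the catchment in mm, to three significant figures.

Direct runoff: 0.0, 1.0, 3.0, 16.0, 17.0, 32.0, 37.0, 54.0, 54.0, 73.0, 87.0, 72.0, 60.0, 0.0 m³/s; ΣQ_DR = 506.0 m³/s.
V = ΣQ_DR · Δt = 506.0 × 900 s = 4.554 × 10^5 m³.
Over A = 10.4 km², depth = V / A = 43.8 mm.

d ≈ 43.8 mm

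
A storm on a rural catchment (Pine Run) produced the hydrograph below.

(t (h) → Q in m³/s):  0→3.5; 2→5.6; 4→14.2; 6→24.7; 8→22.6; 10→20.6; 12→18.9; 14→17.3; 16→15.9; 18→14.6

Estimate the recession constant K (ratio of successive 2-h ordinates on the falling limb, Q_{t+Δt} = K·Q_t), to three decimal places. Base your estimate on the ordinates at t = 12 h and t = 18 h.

Using the recession-limb readings at t = 12 h and t = 18 h: Q falls from 18.9 to 14.6 m³/s over 3 intervals.
K = (Q₂/Q₁)^(1/3) = (14.6/18.9)^(1/3) = 0.918.

K ≈ 0.918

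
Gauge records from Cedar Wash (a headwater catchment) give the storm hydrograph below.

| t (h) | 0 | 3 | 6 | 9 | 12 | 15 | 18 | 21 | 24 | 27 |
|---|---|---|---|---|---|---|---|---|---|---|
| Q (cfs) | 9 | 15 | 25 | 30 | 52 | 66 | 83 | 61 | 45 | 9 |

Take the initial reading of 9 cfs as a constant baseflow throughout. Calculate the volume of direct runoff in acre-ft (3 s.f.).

V ≈ 75.6 acre-ft

Direct-runoff ordinates (Q − Q_b): 0.0, 6.0, 16.0, 21.0, 43.0, 57.0, 74.0, 52.0, 36.0, 0.0 cfs.
ΣQ_DR = 305.0 cfs.
With Δt = 3 h = 10800 s, V = ΣQ_DR · Δt = 305.0 × 10800 = 3.29 × 10^6 ft³ = 75.6 acre-ft.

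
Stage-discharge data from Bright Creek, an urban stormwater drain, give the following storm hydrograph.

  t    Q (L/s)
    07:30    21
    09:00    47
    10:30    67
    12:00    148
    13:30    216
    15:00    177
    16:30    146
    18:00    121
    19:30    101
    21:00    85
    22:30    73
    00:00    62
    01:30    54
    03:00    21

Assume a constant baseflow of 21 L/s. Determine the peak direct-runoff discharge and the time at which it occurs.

Q_p = 195.0 L/s at t = 13:30

Subtracting baseflow gives direct-runoff ordinates: 0.0, 26.0, 46.0, 127.0, 195.0, 156.0, 125.0, 100.0, 80.0, 64.0, 52.0, 41.0, 33.0, 0.0 L/s.
The maximum is 195.0 L/s, occurring at the reading for t = 13:30.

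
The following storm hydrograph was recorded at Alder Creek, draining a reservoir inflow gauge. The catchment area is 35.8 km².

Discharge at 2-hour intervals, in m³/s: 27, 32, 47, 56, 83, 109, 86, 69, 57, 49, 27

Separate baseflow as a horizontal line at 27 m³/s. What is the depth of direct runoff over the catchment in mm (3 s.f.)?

d ≈ 69.4 mm

Direct runoff: 0.0, 5.0, 20.0, 29.0, 56.0, 82.0, 59.0, 42.0, 30.0, 22.0, 0.0 m³/s; ΣQ_DR = 345.0 m³/s.
V = ΣQ_DR · Δt = 345.0 × 7200 s = 2.484 × 10^6 m³.
Over A = 35.8 km², depth = V / A = 69.4 mm.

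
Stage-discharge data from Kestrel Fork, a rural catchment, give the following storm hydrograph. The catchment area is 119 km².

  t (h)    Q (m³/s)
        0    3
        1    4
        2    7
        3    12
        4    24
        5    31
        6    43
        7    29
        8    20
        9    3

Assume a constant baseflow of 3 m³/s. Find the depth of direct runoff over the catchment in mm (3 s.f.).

d ≈ 4.42 mm

Direct runoff: 0.0, 1.0, 4.0, 9.0, 21.0, 28.0, 40.0, 26.0, 17.0, 0.0 m³/s; ΣQ_DR = 146.0 m³/s.
V = ΣQ_DR · Δt = 146.0 × 3600 s = 5.256 × 10^5 m³.
Over A = 119 km², depth = V / A = 4.42 mm.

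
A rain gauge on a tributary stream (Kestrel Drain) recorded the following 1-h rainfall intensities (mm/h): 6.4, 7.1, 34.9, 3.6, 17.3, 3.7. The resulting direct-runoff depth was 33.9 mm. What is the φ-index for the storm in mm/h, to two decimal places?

φ ≈ 9.15 mm/h

Only the 2 blocks with intensity above φ contribute runoff: 34.9, 17.3 mm/h.
Σ(I−φ)·Δt = d  ⇒  (34.9+17.3 − 2φ)·1 = 33.9
φ = (52.20 − 33.9/1) / 2 = 9.15 mm/h.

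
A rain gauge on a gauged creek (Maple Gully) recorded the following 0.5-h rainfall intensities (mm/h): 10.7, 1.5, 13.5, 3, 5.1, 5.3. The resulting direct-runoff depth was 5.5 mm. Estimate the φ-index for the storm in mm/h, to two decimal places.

φ ≈ 6.60 mm/h

Only the 2 blocks with intensity above φ contribute runoff: 10.7, 13.5 mm/h.
Σ(I−φ)·Δt = d  ⇒  (10.7+13.5 − 2φ)·0.5 = 5.5
φ = (24.20 − 5.5/0.5) / 2 = 6.60 mm/h.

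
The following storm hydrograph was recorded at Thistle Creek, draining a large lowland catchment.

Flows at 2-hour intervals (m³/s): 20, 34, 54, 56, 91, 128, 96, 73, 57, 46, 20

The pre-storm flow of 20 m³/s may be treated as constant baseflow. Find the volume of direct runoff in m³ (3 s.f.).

Direct-runoff ordinates (Q − Q_b): 0.0, 14.0, 34.0, 36.0, 71.0, 108.0, 76.0, 53.0, 37.0, 26.0, 0.0 m³/s.
ΣQ_DR = 455.0 m³/s.
With Δt = 2 h = 7200 s, V = ΣQ_DR · Δt = 455.0 × 7200 = 3.28 × 10^6 m³.

V ≈ 3.28 × 10^6 m³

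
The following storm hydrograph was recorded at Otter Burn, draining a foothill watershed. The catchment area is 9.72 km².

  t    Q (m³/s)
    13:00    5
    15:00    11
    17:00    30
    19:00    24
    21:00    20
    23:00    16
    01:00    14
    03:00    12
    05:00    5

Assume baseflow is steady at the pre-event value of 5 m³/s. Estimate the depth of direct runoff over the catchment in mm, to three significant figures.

Direct runoff: 0.0, 6.0, 25.0, 19.0, 15.0, 11.0, 9.0, 7.0, 0.0 m³/s; ΣQ_DR = 92.00 m³/s.
V = ΣQ_DR · Δt = 92.00 × 7200 s = 6.624 × 10^5 m³.
Over A = 9.72 km², depth = V / A = 68.1 mm.

d ≈ 68.1 mm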